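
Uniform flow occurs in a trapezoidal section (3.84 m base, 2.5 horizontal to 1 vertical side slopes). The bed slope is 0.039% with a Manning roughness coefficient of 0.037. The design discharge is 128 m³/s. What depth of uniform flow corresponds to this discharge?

y_n = 5.98 m

Manning's equation rearranged: A R^(2/3) = nQ / (1·√S) = 0.037 × 128 / (√0.00039) = 239.8.
At y = 4.47 m: A R^(2/3) = 120.5 — short.
At y = 6.57 m: A R^(2/3) = 300.7 — over.
At y = 5.98 m: A R^(2/3) = 239.8 — ≈ 239.8.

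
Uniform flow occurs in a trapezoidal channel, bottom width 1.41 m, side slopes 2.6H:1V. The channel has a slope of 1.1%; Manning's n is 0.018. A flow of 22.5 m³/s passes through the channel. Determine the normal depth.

Manning's equation rearranged: A R^(2/3) = nQ / (1·√S) = 0.018 × 22.5 / (√0.011) = 3.862.
At y = 0.882 m: A R^(2/3) = 2.103 — low.
At y = 1.44 m: A R^(2/3) = 6.325 — high.
At y = 1.16 m: A R^(2/3) = 3.861 — close enough.

y_n = 1.16 m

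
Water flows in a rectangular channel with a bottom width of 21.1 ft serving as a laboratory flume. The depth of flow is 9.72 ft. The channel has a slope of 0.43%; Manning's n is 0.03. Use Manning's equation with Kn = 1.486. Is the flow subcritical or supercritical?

subcritical

Flow area A = b·y = 21.1 × 9.72 = 205.1 ft². Wetted perimeter P = b + 2y = 21.1 + 2×9.72 = 40.54 ft.
Hydraulic radius R = A/P = 205.1/40.54 = 5.059 ft.
V = (1.486/n) R^(2/3) √S = (1.486/0.03) × 5.059^(2/3) × √0.0043 = 9.572 ft/s. Hydraulic depth D_h = A/T = 205.1/21.1 = 9.72 ft.
Froude number Fr = V/√(g·D_h) = 9.572/√(32.2×9.72) = 0.541, which is less than 1, so the flow is subcritical.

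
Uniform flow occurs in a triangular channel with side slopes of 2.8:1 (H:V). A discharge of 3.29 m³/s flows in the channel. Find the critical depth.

y_c = 0.776 m

At critical depth, Q² T / (g A³) = 1, i.e. A³/T = Q²/g = 3.29²/9.81 = 1.103.
Try y = 0.945 m: A³/T = 2.954 — high.
Try y = 0.649 m: A³/T = 0.4513 — low.
Try y = 0.776 m: A³/T = 1.103 — matches.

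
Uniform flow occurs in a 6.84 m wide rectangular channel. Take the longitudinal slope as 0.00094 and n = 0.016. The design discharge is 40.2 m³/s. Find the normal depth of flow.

Manning's equation rearranged: A R^(2/3) = nQ / (1·√S) = 0.016 × 40.2 / (√0.00094) = 20.98.
Try y = 2.69 m: A R^(2/3) = 24.17 — over.
Try y = 1.8 m: A R^(2/3) = 13.74 — short.
Try y = 2.43 m: A R^(2/3) = 21 — close enough.

y_n = 2.43 m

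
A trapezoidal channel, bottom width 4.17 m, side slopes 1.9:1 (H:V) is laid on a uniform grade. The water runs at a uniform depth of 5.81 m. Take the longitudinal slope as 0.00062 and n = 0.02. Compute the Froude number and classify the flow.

With bottom width b = 4.17 m and side slope z = 1.9: A = (b + zy)y = (4.17 + 1.9×5.81)×5.81 = 88.36 m²; P = b + 2y√(1+z²) = 4.17 + 2×5.81×2.147 = 29.12 m.
Hydraulic radius R = A/P = 88.36/29.12 = 3.035 m.
V = (1/n) R^(2/3) √S = (1/0.02) × 3.035^(2/3) × √0.00062 = 2.61 m/s. Hydraulic depth D_h = A/T = 88.36/26.25 = 3.367 m.
Froude number Fr = V/√(g·D_h) = 2.61/√(9.81×3.367) = 0.454, which is less than 1, so the flow is subcritical.

subcritical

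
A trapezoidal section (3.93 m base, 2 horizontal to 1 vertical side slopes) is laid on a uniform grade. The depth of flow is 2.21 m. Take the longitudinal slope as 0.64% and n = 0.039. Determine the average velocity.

V = 2.49 m/s

With bottom width b = 3.93 m and side slope z = 2: A = (b + zy)y = (3.93 + 2×2.21)×2.21 = 18.45 m²; P = b + 2y√(1+z²) = 3.93 + 2×2.21×2.236 = 13.81 m.
Hydraulic radius R = A/P = 18.45/13.81 = 1.336 m.
From Manning's equation, V = (1/n) R^(2/3) S^(1/2) = (1/0.039) × 1.336^(2/3) × 0.0064^(1/2) = 2.49 m/s.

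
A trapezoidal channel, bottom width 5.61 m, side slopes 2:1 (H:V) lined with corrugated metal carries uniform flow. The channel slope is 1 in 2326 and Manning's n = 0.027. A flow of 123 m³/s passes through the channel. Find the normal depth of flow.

y_n = 5.08 m

Manning's equation rearranged: A R^(2/3) = nQ / (1·√S) = 0.027 × 123 / (√0.0004299) = 160.2.
At y = 3.54 m: A R^(2/3) = 73.55 — too small.
At y = 5.08 m: A R^(2/3) = 160.2 — ≈ 160.2.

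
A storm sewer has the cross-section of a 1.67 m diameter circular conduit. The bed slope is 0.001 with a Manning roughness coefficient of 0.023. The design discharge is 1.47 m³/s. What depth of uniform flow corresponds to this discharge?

y_n = 1.21 m

Manning's equation rearranged: A R^(2/3) = nQ / (1·√S) = 0.023 × 1.47 / (√0.001) = 1.069.
Trying y = 0.921 m: A R^(2/3) = 0.7198 — too small.
Trying y = 1.54 m: A R^(2/3) = 1.314 — too large.
Trying y = 1.21 m: A R^(2/3) = 1.07 — close enough.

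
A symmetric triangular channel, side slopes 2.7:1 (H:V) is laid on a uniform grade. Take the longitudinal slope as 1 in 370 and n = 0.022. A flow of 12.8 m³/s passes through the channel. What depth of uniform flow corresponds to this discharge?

y_n = 1.57 m

Manning's equation rearranged: A R^(2/3) = nQ / (1·√S) = 0.022 × 12.8 / (√0.002703) = 5.417.
At y = 1.28 m: A R^(2/3) = 3.147 — short.
At y = 1.83 m: A R^(2/3) = 8.165 — over.
At y = 1.57 m: A R^(2/3) = 5.426 — close enough.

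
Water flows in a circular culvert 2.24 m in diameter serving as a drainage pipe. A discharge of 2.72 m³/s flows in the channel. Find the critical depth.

y_c = 0.756 m

At critical depth, Q² T / (g A³) = 1, i.e. A³/T = Q²/g = 2.72²/9.81 = 0.7542.
At y = 0.856 m: A³/T = 1.219 — high.
At y = 0.54 m: A³/T = 0.2046 — low.
At y = 0.756 m: A³/T = 0.7553 — ≈ 0.7542.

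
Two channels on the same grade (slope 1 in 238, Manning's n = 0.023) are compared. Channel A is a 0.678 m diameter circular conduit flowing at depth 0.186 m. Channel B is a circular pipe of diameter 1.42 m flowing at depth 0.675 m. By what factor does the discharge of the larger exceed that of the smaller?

Channel A: For a circular section of diameter D = 0.678 m at depth y = 0.186 m, the central angle is θ = 2 arccos(1 − 2y/D) = 2.205 rad. Then A = (D²/8)(θ − sin θ) = 0.08042 m² and P = Dθ/2 = 0.7475 m. Hydraulic radius R = A/P = 0.08042/0.7475 = 0.1076 m. Q_A = (1/0.023)·0.08042·0.1076^(2/3)·√0.004202 = 0.05127 m³/s.
Channel B: For a circular section of diameter D = 1.42 m at depth y = 0.675 m, the central angle is θ = 2 arccos(1 − 2y/D) = 3.043 rad. Then A = (D²/8)(θ − sin θ) = 0.7422 m² and P = Dθ/2 = 2.161 m. Hydraulic radius R = A/P = 0.7422/2.161 = 0.3435 m. Q_B = (1/0.023)·0.7422·0.3435^(2/3)·√0.004202 = 1.026 m³/s.
The larger discharge is 1.026 m³/s and the smaller is 0.05127 m³/s; the ratio is 20.

20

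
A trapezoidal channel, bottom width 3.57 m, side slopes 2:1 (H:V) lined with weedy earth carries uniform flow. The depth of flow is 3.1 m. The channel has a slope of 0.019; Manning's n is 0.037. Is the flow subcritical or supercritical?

supercritical

With bottom width b = 3.57 m and side slope z = 2: A = (b + zy)y = (3.57 + 2×3.1)×3.1 = 30.29 m²; P = b + 2y√(1+z²) = 3.57 + 2×3.1×2.236 = 17.43 m.
Hydraulic radius R = A/P = 30.29/17.43 = 1.737 m.
V = (1/n) R^(2/3) √S = (1/0.037) × 1.737^(2/3) × √0.019 = 5.384 m/s. Hydraulic depth D_h = A/T = 30.29/15.97 = 1.896 m.
Froude number Fr = V/√(g·D_h) = 5.384/√(9.81×1.896) = 1.25, which is greater than 1, so the flow is supercritical.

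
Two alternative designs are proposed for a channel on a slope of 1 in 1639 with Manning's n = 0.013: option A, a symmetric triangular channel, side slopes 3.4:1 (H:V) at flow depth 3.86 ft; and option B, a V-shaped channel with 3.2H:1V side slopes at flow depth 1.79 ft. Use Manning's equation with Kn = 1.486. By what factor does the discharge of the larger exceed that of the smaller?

8.27

Channel A: For a triangular section with side slope z = 3.4: A = zy² = 3.4×3.86² = 50.66 ft²; P = 2y√(1+z²) = 2×3.86×3.544 = 27.36 ft. Hydraulic radius R = A/P = 50.66/27.36 = 1.852 ft. Q_A = (1.486/0.013)·50.66·1.852^(2/3)·√0.0006101 = 215.7 ft³/s.
Channel B: For a triangular section with side slope z = 3.2: A = zy² = 3.2×1.79² = 10.25 ft²; P = 2y√(1+z²) = 2×1.79×3.353 = 12 ft. Hydraulic radius R = A/P = 10.25/12 = 0.8543 ft. Q_B = (1.486/0.013)·10.25·0.8543^(2/3)·√0.0006101 = 26.06 ft³/s.
The larger discharge is 215.7 ft³/s and the smaller is 26.06 ft³/s; the ratio is 8.27.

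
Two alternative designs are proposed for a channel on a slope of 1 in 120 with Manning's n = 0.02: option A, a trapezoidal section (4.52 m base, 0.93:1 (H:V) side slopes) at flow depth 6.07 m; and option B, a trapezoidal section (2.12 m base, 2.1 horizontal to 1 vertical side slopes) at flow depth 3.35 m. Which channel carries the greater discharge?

channel A

Channel A: With bottom width b = 4.52 m and side slope z = 0.93: A = (b + zy)y = (4.52 + 0.93×6.07)×6.07 = 61.7 m²; P = b + 2y√(1+z²) = 4.52 + 2×6.07×1.366 = 21.1 m. Hydraulic radius R = A/P = 61.7/21.1 = 2.924 m. Q_A = (1/0.02)·61.7·2.924^(2/3)·√0.008333 = 575.9 m³/s.
Channel B: With bottom width b = 2.12 m and side slope z = 2.1: A = (b + zy)y = (2.12 + 2.1×3.35)×3.35 = 30.67 m²; P = b + 2y√(1+z²) = 2.12 + 2×3.35×2.326 = 17.7 m. Hydraulic radius R = A/P = 30.67/17.7 = 1.732 m. Q_B = (1/0.02)·30.67·1.732^(2/3)·√0.008333 = 201.9 m³/s.
Q_A = 575.9 m³/s vs Q_B = 201.9 m³/s, so channel A carries more.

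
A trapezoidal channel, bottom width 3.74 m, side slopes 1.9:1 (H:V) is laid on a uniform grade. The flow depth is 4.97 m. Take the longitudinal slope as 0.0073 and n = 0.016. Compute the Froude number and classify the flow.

With bottom width b = 3.74 m and side slope z = 1.9: A = (b + zy)y = (3.74 + 1.9×4.97)×4.97 = 65.52 m²; P = b + 2y√(1+z²) = 3.74 + 2×4.97×2.147 = 25.08 m.
Hydraulic radius R = A/P = 65.52/25.08 = 2.612 m.
V = (1/n) R^(2/3) √S = (1/0.016) × 2.612^(2/3) × √0.0073 = 10.13 m/s. Hydraulic depth D_h = A/T = 65.52/22.63 = 2.896 m.
Froude number Fr = V/√(g·D_h) = 10.13/√(9.81×2.896) = 1.9, which is greater than 1, so the flow is supercritical.

supercritical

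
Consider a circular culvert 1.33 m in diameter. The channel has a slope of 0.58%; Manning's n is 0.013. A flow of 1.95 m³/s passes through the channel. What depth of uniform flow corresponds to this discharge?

Manning's equation rearranged: A R^(2/3) = nQ / (1·√S) = 0.013 × 1.95 / (√0.0058) = 0.3329.
Trying y = 0.731 m: A R^(2/3) = 0.3901 — too large.
Trying y = 0.459 m: A R^(2/3) = 0.1707 — too small.
Trying y = 0.664 m: A R^(2/3) = 0.3325 — ≈ 0.3329.

y_n = 0.664 m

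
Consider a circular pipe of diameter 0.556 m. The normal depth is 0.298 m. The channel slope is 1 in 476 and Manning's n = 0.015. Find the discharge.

For a circular section of diameter D = 0.556 m at depth y = 0.298 m, the central angle is θ = 2 arccos(1 − 2y/D) = 3.286 rad. Then A = (D²/8)(θ − sin θ) = 0.1325 m² and P = Dθ/2 = 0.9134 m.
Hydraulic radius R = A/P = 0.1325/0.9134 = 0.1451 m.
Manning's equation: Q = (1/n) A R^(2/3) S^(1/2) = (1/0.015) × 0.1325 × 0.1451^(2/3) × 0.002101^(1/2) = 0.112 m³/s.

Q = 0.112 m³/s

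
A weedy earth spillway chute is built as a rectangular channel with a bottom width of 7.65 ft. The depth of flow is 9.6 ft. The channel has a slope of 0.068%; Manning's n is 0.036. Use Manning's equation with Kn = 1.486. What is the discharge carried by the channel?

Q = 155 ft³/s

Flow area A = b·y = 7.65 × 9.6 = 73.44 ft². Wetted perimeter P = b + 2y = 7.65 + 2×9.6 = 26.85 ft.
Hydraulic radius R = A/P = 73.44/26.85 = 2.735 ft.
Manning's equation: Q = (1.486/n) A R^(2/3) S^(1/2) = (1.486/0.036) × 73.44 × 2.735^(2/3) × 0.00068^(1/2) = 155 ft³/s.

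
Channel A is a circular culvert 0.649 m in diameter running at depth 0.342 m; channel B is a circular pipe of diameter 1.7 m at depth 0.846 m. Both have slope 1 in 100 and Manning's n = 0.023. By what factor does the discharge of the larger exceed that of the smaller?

11.8

Channel A: For a circular section of diameter D = 0.649 m at depth y = 0.342 m, the central angle is θ = 2 arccos(1 − 2y/D) = 3.25 rad. Then A = (D²/8)(θ − sin θ) = 0.1768 m² and P = Dθ/2 = 1.054 m. Hydraulic radius R = A/P = 0.1768/1.054 = 0.1676 m. Q_A = (1/0.023)·0.1768·0.1676^(2/3)·√0.01 = 0.2336 m³/s.
Channel B: For a circular section of diameter D = 1.7 m at depth y = 0.846 m, the central angle is θ = 2 arccos(1 − 2y/D) = 3.132 rad. Then A = (D²/8)(θ − sin θ) = 1.128 m² and P = Dθ/2 = 2.662 m. Hydraulic radius R = A/P = 1.128/2.662 = 0.4237 m. Q_B = (1/0.023)·1.128·0.4237^(2/3)·√0.01 = 2.767 m³/s.
The larger discharge is 2.767 m³/s and the smaller is 0.2336 m³/s; the ratio is 11.8.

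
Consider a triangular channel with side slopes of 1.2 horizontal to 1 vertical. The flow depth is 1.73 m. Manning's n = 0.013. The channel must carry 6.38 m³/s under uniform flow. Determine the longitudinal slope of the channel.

For a triangular section with side slope z = 1.2: A = zy² = 1.2×1.73² = 3.591 m²; P = 2y√(1+z²) = 2×1.73×1.562 = 5.405 m.
Hydraulic radius R = A/P = 3.591/5.405 = 0.6645 m.
From Manning's equation, S = [nQ / (1 A R^(2/3))]² = [0.013 × 6.38 / (1 × 3.591 × 0.6645^(2/3))]² = 0.00092.

S = 0.00092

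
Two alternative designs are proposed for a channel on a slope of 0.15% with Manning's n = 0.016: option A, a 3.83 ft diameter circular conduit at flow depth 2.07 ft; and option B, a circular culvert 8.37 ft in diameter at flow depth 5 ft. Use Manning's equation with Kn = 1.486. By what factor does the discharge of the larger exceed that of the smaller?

9.43

Channel A: For a circular section of diameter D = 3.83 ft at depth y = 2.07 ft, the central angle is θ = 2 arccos(1 − 2y/D) = 3.304 rad. Then A = (D²/8)(θ − sin θ) = 6.353 ft² and P = Dθ/2 = 6.326 ft. Hydraulic radius R = A/P = 6.353/6.326 = 1.004 ft. Q_A = (1.486/0.016)·6.353·1.004^(2/3)·√0.0015 = 22.92 ft³/s.
Channel B: For a circular section of diameter D = 8.37 ft at depth y = 5 ft, the central angle is θ = 2 arccos(1 − 2y/D) = 3.534 rad. Then A = (D²/8)(θ − sin θ) = 34.29 ft² and P = Dθ/2 = 14.79 ft. Hydraulic radius R = A/P = 34.29/14.79 = 2.319 ft. Q_B = (1.486/0.016)·34.29·2.319^(2/3)·√0.0015 = 216.1 ft³/s.
The larger discharge is 216.1 ft³/s and the smaller is 22.92 ft³/s; the ratio is 9.43.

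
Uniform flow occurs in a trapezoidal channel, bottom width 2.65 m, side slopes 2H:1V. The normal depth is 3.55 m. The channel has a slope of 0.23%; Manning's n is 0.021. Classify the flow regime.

subcritical

With bottom width b = 2.65 m and side slope z = 2: A = (b + zy)y = (2.65 + 2×3.55)×3.55 = 34.61 m²; P = b + 2y√(1+z²) = 2.65 + 2×3.55×2.236 = 18.53 m.
Hydraulic radius R = A/P = 34.61/18.53 = 1.868 m.
V = (1/n) R^(2/3) √S = (1/0.021) × 1.868^(2/3) × √0.0023 = 3.464 m/s. Hydraulic depth D_h = A/T = 34.61/16.85 = 2.054 m.
Froude number Fr = V/√(g·D_h) = 3.464/√(9.81×2.054) = 0.772, which is less than 1, so the flow is subcritical.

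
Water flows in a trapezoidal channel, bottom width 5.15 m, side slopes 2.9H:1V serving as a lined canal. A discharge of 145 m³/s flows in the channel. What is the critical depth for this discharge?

y_c = 2.72 m

At critical depth, Q² T / (g A³) = 1, i.e. A³/T = Q²/g = 145²/9.81 = 2143.
Trying y = 3.15 m: A³/T = 3890 — too large.
Trying y = 2.3 m: A³/T = 1087 — too small.
Trying y = 2.72 m: A³/T = 2131 — matches.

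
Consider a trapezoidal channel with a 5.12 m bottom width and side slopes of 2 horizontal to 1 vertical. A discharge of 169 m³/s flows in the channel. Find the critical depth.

At critical depth, Q² T / (g A³) = 1, i.e. A³/T = Q²/g = 169²/9.81 = 2911.
Try y = 4.13 m: A³/T = 7798 — over.
Try y = 2.58 m: A³/T = 1208 — short.
Try y = 3.23 m: A³/T = 2901 — ≈ 2911.

y_c = 3.23 m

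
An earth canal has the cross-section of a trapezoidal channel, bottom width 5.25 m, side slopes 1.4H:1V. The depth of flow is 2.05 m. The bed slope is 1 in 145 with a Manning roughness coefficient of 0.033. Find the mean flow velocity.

With bottom width b = 5.25 m and side slope z = 1.4: A = (b + zy)y = (5.25 + 1.4×2.05)×2.05 = 16.65 m²; P = b + 2y√(1+z²) = 5.25 + 2×2.05×1.72 = 12.3 m.
Hydraulic radius R = A/P = 16.65/12.3 = 1.353 m.
From Manning's equation, V = (1/n) R^(2/3) S^(1/2) = (1/0.033) × 1.353^(2/3) × 0.006897^(1/2) = 3.08 m/s.

V = 3.08 m/s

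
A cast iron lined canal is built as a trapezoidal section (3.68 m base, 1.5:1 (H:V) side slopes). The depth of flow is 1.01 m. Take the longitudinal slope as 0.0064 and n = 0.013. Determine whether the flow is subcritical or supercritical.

With bottom width b = 3.68 m and side slope z = 1.5: A = (b + zy)y = (3.68 + 1.5×1.01)×1.01 = 5.247 m²; P = b + 2y√(1+z²) = 3.68 + 2×1.01×1.803 = 7.322 m.
Hydraulic radius R = A/P = 5.247/7.322 = 0.7166 m.
V = (1/n) R^(2/3) √S = (1/0.013) × 0.7166^(2/3) × √0.0064 = 4.928 m/s. Hydraulic depth D_h = A/T = 5.247/6.71 = 0.782 m.
Froude number Fr = V/√(g·D_h) = 4.928/√(9.81×0.782) = 1.78, which is greater than 1, so the flow is supercritical.

supercritical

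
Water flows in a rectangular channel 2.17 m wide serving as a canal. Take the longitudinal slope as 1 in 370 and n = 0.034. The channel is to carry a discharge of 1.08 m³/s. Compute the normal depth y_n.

Manning's equation rearranged: A R^(2/3) = nQ / (1·√S) = 0.034 × 1.08 / (√0.002703) = 0.7063.
Trying y = 0.548 m: A R^(2/3) = 0.6063 — too small.
Trying y = 0.754 m: A R^(2/3) = 0.9535 — too large.
Trying y = 0.609 m: A R^(2/3) = 0.7055 — close enough.

y_n = 0.609 m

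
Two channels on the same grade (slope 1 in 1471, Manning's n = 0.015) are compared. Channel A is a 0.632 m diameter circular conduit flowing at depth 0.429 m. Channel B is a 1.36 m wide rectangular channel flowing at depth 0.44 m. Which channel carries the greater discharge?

channel B

Channel A: For a circular section of diameter D = 0.632 m at depth y = 0.429 m, the central angle is θ = 2 arccos(1 − 2y/D) = 3.873 rad. Then A = (D²/8)(θ − sin θ) = 0.2267 m² and P = Dθ/2 = 1.224 m. Hydraulic radius R = A/P = 0.2267/1.224 = 0.1852 m. Q_A = (1/0.015)·0.2267·0.1852^(2/3)·√0.0006798 = 0.1281 m³/s.
Channel B: Flow area A = b·y = 1.36 × 0.44 = 0.5984 m². Wetted perimeter P = b + 2y = 1.36 + 2×0.44 = 2.24 m. Hydraulic radius R = A/P = 0.5984/2.24 = 0.2671 m. Q_B = (1/0.015)·0.5984·0.2671^(2/3)·√0.0006798 = 0.4314 m³/s.
Q_A = 0.1281 m³/s vs Q_B = 0.4314 m³/s, so channel B carries more.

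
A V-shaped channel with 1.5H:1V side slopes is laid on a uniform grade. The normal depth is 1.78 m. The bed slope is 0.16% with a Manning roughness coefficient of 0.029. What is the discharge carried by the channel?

Q = 5.37 m³/s

For a triangular section with side slope z = 1.5: A = zy² = 1.5×1.78² = 4.753 m²; P = 2y√(1+z²) = 2×1.78×1.803 = 6.418 m.
Hydraulic radius R = A/P = 4.753/6.418 = 0.7405 m.
Manning's equation: Q = (1/n) A R^(2/3) S^(1/2) = (1/0.029) × 4.753 × 0.7405^(2/3) × 0.0016^(1/2) = 5.37 m³/s.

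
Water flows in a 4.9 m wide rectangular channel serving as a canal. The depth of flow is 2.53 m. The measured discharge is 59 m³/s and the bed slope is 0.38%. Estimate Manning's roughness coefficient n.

n = 0.015

Flow area A = b·y = 4.9 × 2.53 = 12.4 m². Wetted perimeter P = b + 2y = 4.9 + 2×2.53 = 9.96 m.
Hydraulic radius R = A/P = 12.4/9.96 = 1.245 m.
Rearranging Manning's equation: n = (1/Q) A R^(2/3) S^(1/2) = (1/59) × 12.4 × 1.245^(2/3) × √0.0038 = 0.015.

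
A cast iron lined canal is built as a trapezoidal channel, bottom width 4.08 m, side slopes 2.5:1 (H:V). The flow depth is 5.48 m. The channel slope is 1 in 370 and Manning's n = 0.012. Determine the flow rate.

Q = 859 m³/s

With bottom width b = 4.08 m and side slope z = 2.5: A = (b + zy)y = (4.08 + 2.5×5.48)×5.48 = 97.43 m²; P = b + 2y√(1+z²) = 4.08 + 2×5.48×2.693 = 33.59 m.
Hydraulic radius R = A/P = 97.43/33.59 = 2.901 m.
Manning's equation: Q = (1/n) A R^(2/3) S^(1/2) = (1/0.012) × 97.43 × 2.901^(2/3) × 0.002703^(1/2) = 859 m³/s.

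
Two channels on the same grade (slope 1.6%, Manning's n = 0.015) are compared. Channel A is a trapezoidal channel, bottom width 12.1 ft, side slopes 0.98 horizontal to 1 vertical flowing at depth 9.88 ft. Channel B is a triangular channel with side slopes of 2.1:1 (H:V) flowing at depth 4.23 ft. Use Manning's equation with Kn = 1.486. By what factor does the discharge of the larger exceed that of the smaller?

11.5

Channel A: With bottom width b = 12.1 ft and side slope z = 0.98: A = (b + zy)y = (12.1 + 0.98×9.88)×9.88 = 215.2 ft²; P = b + 2y√(1+z²) = 12.1 + 2×9.88×1.4 = 39.77 ft. Hydraulic radius R = A/P = 215.2/39.77 = 5.412 ft. Q_A = (1.486/0.015)·215.2·5.412^(2/3)·√0.016 = 8313 ft³/s.
Channel B: For a triangular section with side slope z = 2.1: A = zy² = 2.1×4.23² = 37.58 ft²; P = 2y√(1+z²) = 2×4.23×2.326 = 19.68 ft. Hydraulic radius R = A/P = 37.58/19.68 = 1.91 ft. Q_B = (1.486/0.015)·37.58·1.91^(2/3)·√0.016 = 724.7 ft³/s.
The larger discharge is 8313 ft³/s and the smaller is 724.7 ft³/s; the ratio is 11.5.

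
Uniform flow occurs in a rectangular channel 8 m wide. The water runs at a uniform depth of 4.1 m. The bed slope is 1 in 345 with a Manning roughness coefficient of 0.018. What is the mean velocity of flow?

Flow area A = b·y = 8 × 4.1 = 32.8 m². Wetted perimeter P = b + 2y = 8 + 2×4.1 = 16.2 m.
Hydraulic radius R = A/P = 32.8/16.2 = 2.025 m.
From Manning's equation, V = (1/n) R^(2/3) S^(1/2) = (1/0.018) × 2.025^(2/3) × 0.002899^(1/2) = 4.79 m/s.

V = 4.79 m/s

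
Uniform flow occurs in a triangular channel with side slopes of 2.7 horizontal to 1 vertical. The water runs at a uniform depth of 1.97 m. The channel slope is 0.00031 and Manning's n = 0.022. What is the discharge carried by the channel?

For a triangular section with side slope z = 2.7: A = zy² = 2.7×1.97² = 10.48 m²; P = 2y√(1+z²) = 2×1.97×2.879 = 11.34 m.
Hydraulic radius R = A/P = 10.48/11.34 = 0.9237 m.
Manning's equation: Q = (1/n) A R^(2/3) S^(1/2) = (1/0.022) × 10.48 × 0.9237^(2/3) × 0.00031^(1/2) = 7.95 m³/s.

Q = 7.95 m³/s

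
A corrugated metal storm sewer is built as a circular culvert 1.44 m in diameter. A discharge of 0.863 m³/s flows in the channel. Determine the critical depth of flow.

At critical depth, Q² T / (g A³) = 1, i.e. A³/T = Q²/g = 0.863²/9.81 = 0.07592.
Try y = 0.352 m: A³/T = 0.02371 — too small.
Try y = 0.545 m: A³/T = 0.129 — too large.
Try y = 0.475 m: A³/T = 0.07591 — ≈ 0.07592.

y_c = 0.475 m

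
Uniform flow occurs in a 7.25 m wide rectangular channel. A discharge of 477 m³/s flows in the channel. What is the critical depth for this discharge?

For a rectangular channel, critical depth y_c = (q²/g)^(1/3) where q = Q/b = 477/7.25 = 65.79 m²/s.
So y_c = (65.79²/9.81)^(1/3) = 7.61 m.

y_c = 7.61 m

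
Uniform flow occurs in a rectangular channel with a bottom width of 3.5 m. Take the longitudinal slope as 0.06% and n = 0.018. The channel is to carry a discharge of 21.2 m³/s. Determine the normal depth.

y_n = 3.92 m

Manning's equation rearranged: A R^(2/3) = nQ / (1·√S) = 0.018 × 21.2 / (√0.0006) = 15.58.
At y = 2.98 m: A R^(2/3) = 11.13 — low.
At y = 4.47 m: A R^(2/3) = 18.23 — high.
At y = 3.92 m: A R^(2/3) = 15.58 — close enough.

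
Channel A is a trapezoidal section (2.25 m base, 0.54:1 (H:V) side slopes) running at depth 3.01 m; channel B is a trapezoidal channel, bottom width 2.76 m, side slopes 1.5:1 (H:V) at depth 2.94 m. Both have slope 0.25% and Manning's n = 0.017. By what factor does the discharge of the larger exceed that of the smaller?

Channel A: With bottom width b = 2.25 m and side slope z = 0.54: A = (b + zy)y = (2.25 + 0.54×3.01)×3.01 = 11.66 m²; P = b + 2y√(1+z²) = 2.25 + 2×3.01×1.136 = 9.092 m. Hydraulic radius R = A/P = 11.66/9.092 = 1.283 m. Q_A = (1/0.017)·11.66·1.283^(2/3)·√0.0025 = 40.51 m³/s.
Channel B: With bottom width b = 2.76 m and side slope z = 1.5: A = (b + zy)y = (2.76 + 1.5×2.94)×2.94 = 21.08 m²; P = b + 2y√(1+z²) = 2.76 + 2×2.94×1.803 = 13.36 m. Hydraulic radius R = A/P = 21.08/13.36 = 1.578 m. Q_B = (1/0.017)·21.08·1.578^(2/3)·√0.0025 = 84.03 m³/s.
The larger discharge is 84.03 m³/s and the smaller is 40.51 m³/s; the ratio is 2.07.

2.07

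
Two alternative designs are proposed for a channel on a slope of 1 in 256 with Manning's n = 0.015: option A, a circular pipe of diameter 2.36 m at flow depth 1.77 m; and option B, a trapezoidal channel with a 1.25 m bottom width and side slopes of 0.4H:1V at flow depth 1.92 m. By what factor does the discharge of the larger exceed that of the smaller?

1.11

Channel A: For a circular section of diameter D = 2.36 m at depth y = 1.77 m, the central angle is θ = 2 arccos(1 − 2y/D) = 4.189 rad. Then A = (D²/8)(θ − sin θ) = 3.519 m² and P = Dθ/2 = 4.943 m. Hydraulic radius R = A/P = 3.519/4.943 = 0.712 m. Q_A = (1/0.015)·3.519·0.712^(2/3)·√0.003906 = 11.69 m³/s.
Channel B: With bottom width b = 1.25 m and side slope z = 0.4: A = (b + zy)y = (1.25 + 0.4×1.92)×1.92 = 3.875 m²; P = b + 2y√(1+z²) = 1.25 + 2×1.92×1.077 = 5.386 m. Hydraulic radius R = A/P = 3.875/5.386 = 0.7194 m. Q_B = (1/0.015)·3.875·0.7194^(2/3)·√0.003906 = 12.96 m³/s.
The larger discharge is 12.96 m³/s and the smaller is 11.69 m³/s; the ratio is 1.11.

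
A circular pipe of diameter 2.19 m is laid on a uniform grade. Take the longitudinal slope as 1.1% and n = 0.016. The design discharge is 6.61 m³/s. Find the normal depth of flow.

Manning's equation rearranged: A R^(2/3) = nQ / (1·√S) = 0.016 × 6.61 / (√0.011) = 1.008.
Try y = 1.21 m: A R^(2/3) = 1.487 — over.
Try y = 0.708 m: A R^(2/3) = 0.5701 — short.
Try y = 0.963 m: A R^(2/3) = 1.008 — matches.

y_n = 0.963 m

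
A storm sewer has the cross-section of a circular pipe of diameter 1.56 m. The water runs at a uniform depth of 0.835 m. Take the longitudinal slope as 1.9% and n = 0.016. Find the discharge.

For a circular section of diameter D = 1.56 m at depth y = 0.835 m, the central angle is θ = 2 arccos(1 − 2y/D) = 3.283 rad. Then A = (D²/8)(θ − sin θ) = 1.041 m² and P = Dθ/2 = 2.561 m.
Hydraulic radius R = A/P = 1.041/2.561 = 0.4067 m.
Manning's equation: Q = (1/n) A R^(2/3) S^(1/2) = (1/0.016) × 1.041 × 0.4067^(2/3) × 0.019^(1/2) = 4.92 m³/s.

Q = 4.92 m³/s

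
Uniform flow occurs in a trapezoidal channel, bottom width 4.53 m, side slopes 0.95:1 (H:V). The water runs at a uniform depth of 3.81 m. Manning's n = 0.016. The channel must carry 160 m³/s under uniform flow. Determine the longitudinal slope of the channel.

With bottom width b = 4.53 m and side slope z = 0.95: A = (b + zy)y = (4.53 + 0.95×3.81)×3.81 = 31.05 m²; P = b + 2y√(1+z²) = 4.53 + 2×3.81×1.379 = 15.04 m.
Hydraulic radius R = A/P = 31.05/15.04 = 2.064 m.
From Manning's equation, S = [nQ / (1 A R^(2/3))]² = [0.016 × 160 / (1 × 31.05 × 2.064^(2/3))]² = 0.00259.

S = 0.00259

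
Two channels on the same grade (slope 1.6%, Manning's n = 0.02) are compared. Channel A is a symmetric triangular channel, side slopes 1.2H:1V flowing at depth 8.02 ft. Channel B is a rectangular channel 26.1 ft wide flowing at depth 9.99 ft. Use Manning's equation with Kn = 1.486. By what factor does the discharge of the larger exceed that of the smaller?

Channel A: For a triangular section with side slope z = 1.2: A = zy² = 1.2×8.02² = 77.18 ft²; P = 2y√(1+z²) = 2×8.02×1.562 = 25.06 ft. Hydraulic radius R = A/P = 77.18/25.06 = 3.081 ft. Q_A = (1.486/0.02)·77.18·3.081^(2/3)·√0.016 = 1536 ft³/s.
Channel B: Flow area A = b·y = 26.1 × 9.99 = 260.7 ft². Wetted perimeter P = b + 2y = 26.1 + 2×9.99 = 46.08 ft. Hydraulic radius R = A/P = 260.7/46.08 = 5.658 ft. Q_B = (1.486/0.02)·260.7·5.658^(2/3)·√0.016 = 7781 ft³/s.
The larger discharge is 7781 ft³/s and the smaller is 1536 ft³/s; the ratio is 5.07.

5.07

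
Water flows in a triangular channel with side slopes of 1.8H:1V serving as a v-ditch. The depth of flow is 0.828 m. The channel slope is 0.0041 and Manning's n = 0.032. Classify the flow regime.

For a triangular section with side slope z = 1.8: A = zy² = 1.8×0.828² = 1.234 m²; P = 2y√(1+z²) = 2×0.828×2.059 = 3.41 m.
Hydraulic radius R = A/P = 1.234/3.41 = 0.3619 m.
V = (1/n) R^(2/3) √S = (1/0.032) × 0.3619^(2/3) × √0.0041 = 1.016 m/s. Hydraulic depth D_h = A/T = 1.234/2.981 = 0.414 m.
Froude number Fr = V/√(g·D_h) = 1.016/√(9.81×0.414) = 0.504, which is less than 1, so the flow is subcritical.

subcritical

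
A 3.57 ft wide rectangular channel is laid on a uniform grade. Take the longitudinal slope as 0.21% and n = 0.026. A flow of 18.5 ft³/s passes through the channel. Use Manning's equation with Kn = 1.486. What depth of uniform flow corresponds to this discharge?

y_n = 2.04 ft

Manning's equation rearranged: A R^(2/3) = nQ / (1.486·√S) = 0.026 × 18.5 / (1.486 × √0.0021) = 7.063.
At y = 1.78 ft: A R^(2/3) = 5.885 — too small.
At y = 2.04 ft: A R^(2/3) = 7.048 — matches.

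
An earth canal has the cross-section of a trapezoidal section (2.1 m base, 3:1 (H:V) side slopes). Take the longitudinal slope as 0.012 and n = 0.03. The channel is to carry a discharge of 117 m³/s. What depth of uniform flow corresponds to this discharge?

Manning's equation rearranged: A R^(2/3) = nQ / (1·√S) = 0.03 × 117 / (√0.012) = 32.04.
Trying y = 3.04 m: A R^(2/3) = 46.65 — too large.
Trying y = 2.6 m: A R^(2/3) = 32.03 — ≈ 32.04.

y_n = 2.6 m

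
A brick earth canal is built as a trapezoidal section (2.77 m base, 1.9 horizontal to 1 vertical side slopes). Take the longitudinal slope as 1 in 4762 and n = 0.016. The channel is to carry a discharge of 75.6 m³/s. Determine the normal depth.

Manning's equation rearranged: A R^(2/3) = nQ / (1·√S) = 0.016 × 75.6 / (√0.00021) = 83.47.
Try y = 5.6 m: A R^(2/3) = 149.2 — high.
Try y = 3.16 m: A R^(2/3) = 39.44 — low.
Try y = 4.38 m: A R^(2/3) = 83.46 — close enough.

y_n = 4.38 m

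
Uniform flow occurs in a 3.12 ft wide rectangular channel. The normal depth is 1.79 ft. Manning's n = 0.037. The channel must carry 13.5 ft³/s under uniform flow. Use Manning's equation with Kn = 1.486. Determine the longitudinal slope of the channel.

S = 0.00462

Flow area A = b·y = 3.12 × 1.79 = 5.585 ft². Wetted perimeter P = b + 2y = 3.12 + 2×1.79 = 6.7 ft.
Hydraulic radius R = A/P = 5.585/6.7 = 0.8336 ft.
From Manning's equation, S = [nQ / (1.486 A R^(2/3))]² = [0.037 × 13.5 / (1.486 × 5.585 × 0.8336^(2/3))]² = 0.00462.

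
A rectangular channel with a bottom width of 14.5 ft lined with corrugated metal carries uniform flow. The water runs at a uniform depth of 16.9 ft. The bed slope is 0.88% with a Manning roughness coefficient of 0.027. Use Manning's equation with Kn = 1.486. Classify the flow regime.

Flow area A = b·y = 14.5 × 16.9 = 245 ft². Wetted perimeter P = b + 2y = 14.5 + 2×16.9 = 48.3 ft.
Hydraulic radius R = A/P = 245/48.3 = 5.073 ft.
V = (1.486/n) R^(2/3) √S = (1.486/0.027) × 5.073^(2/3) × √0.0088 = 15.24 ft/s. Hydraulic depth D_h = A/T = 245/14.5 = 16.9 ft.
Froude number Fr = V/√(g·D_h) = 15.24/√(32.2×16.9) = 0.653, which is less than 1, so the flow is subcritical.

subcritical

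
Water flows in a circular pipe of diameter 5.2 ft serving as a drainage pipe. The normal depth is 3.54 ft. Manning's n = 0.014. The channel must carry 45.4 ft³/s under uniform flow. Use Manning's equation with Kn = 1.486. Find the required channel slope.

S = 0.000439

For a circular section of diameter D = 5.2 ft at depth y = 3.54 ft, the central angle is θ = 2 arccos(1 − 2y/D) = 3.881 rad. Then A = (D²/8)(θ − sin θ) = 15.4 ft² and P = Dθ/2 = 10.09 ft.
Hydraulic radius R = A/P = 15.4/10.09 = 1.526 ft.
From Manning's equation, S = [nQ / (1.486 A R^(2/3))]² = [0.014 × 45.4 / (1.486 × 15.4 × 1.526^(2/3))]² = 0.000439.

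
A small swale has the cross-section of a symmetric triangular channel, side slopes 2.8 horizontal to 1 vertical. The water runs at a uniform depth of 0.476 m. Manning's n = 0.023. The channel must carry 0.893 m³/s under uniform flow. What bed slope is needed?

S = 0.0077

For a triangular section with side slope z = 2.8: A = zy² = 2.8×0.476² = 0.6344 m²; P = 2y√(1+z²) = 2×0.476×2.973 = 2.83 m.
Hydraulic radius R = A/P = 0.6344/2.83 = 0.2241 m.
From Manning's equation, S = [nQ / (1 A R^(2/3))]² = [0.023 × 0.893 / (1 × 0.6344 × 0.2241^(2/3))]² = 0.0077.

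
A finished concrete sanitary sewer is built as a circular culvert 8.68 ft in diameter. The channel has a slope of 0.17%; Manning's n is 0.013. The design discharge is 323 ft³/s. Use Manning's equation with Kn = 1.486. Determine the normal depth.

y_n = 5.31 ft

Manning's equation rearranged: A R^(2/3) = nQ / (1.486·√S) = 0.013 × 323 / (1.486 × √0.0017) = 68.53.
At y = 4.35 ft: A R^(2/3) = 49.79 — low.
At y = 6.54 ft: A R^(2/3) = 90.92 — high.
At y = 5.31 ft: A R^(2/3) = 68.63 — close enough.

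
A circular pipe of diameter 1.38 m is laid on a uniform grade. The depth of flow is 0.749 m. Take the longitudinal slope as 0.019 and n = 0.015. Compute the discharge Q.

For a circular section of diameter D = 1.38 m at depth y = 0.749 m, the central angle is θ = 2 arccos(1 − 2y/D) = 3.313 rad. Then A = (D²/8)(θ − sin θ) = 0.8292 m² and P = Dθ/2 = 2.286 m.
Hydraulic radius R = A/P = 0.8292/2.286 = 0.3627 m.
Manning's equation: Q = (1/n) A R^(2/3) S^(1/2) = (1/0.015) × 0.8292 × 0.3627^(2/3) × 0.019^(1/2) = 3.88 m³/s.

Q = 3.88 m³/s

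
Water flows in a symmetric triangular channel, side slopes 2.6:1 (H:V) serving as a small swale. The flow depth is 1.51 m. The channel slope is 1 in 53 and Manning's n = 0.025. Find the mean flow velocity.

V = 4.35 m/s

For a triangular section with side slope z = 2.6: A = zy² = 2.6×1.51² = 5.928 m²; P = 2y√(1+z²) = 2×1.51×2.786 = 8.413 m.
Hydraulic radius R = A/P = 5.928/8.413 = 0.7047 m.
From Manning's equation, V = (1/n) R^(2/3) S^(1/2) = (1/0.025) × 0.7047^(2/3) × 0.01887^(1/2) = 4.35 m/s.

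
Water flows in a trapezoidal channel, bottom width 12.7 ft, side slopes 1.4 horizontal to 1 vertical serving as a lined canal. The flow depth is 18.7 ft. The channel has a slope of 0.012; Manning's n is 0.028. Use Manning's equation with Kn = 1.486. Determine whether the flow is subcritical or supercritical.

With bottom width b = 12.7 ft and side slope z = 1.4: A = (b + zy)y = (12.7 + 1.4×18.7)×18.7 = 727.1 ft²; P = b + 2y√(1+z²) = 12.7 + 2×18.7×1.72 = 77.05 ft.
Hydraulic radius R = A/P = 727.1/77.05 = 9.437 ft.
V = (1.486/n) R^(2/3) √S = (1.486/0.028) × 9.437^(2/3) × √0.012 = 25.96 ft/s. Hydraulic depth D_h = A/T = 727.1/65.06 = 11.18 ft.
Froude number Fr = V/√(g·D_h) = 25.96/√(32.2×11.18) = 1.37, which is greater than 1, so the flow is supercritical.

supercritical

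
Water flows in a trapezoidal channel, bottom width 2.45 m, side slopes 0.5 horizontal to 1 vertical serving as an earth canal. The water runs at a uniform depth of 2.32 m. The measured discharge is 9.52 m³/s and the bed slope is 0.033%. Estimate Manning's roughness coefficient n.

n = 0.017

With bottom width b = 2.45 m and side slope z = 0.5: A = (b + zy)y = (2.45 + 0.5×2.32)×2.32 = 8.375 m²; P = b + 2y√(1+z²) = 2.45 + 2×2.32×1.118 = 7.638 m.
Hydraulic radius R = A/P = 8.375/7.638 = 1.097 m.
Rearranging Manning's equation: n = (1/Q) A R^(2/3) S^(1/2) = (1/9.52) × 8.375 × 1.097^(2/3) × √0.00033 = 0.017.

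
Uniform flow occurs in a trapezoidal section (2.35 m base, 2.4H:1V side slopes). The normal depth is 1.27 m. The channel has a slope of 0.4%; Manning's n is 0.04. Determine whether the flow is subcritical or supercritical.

subcritical

With bottom width b = 2.35 m and side slope z = 2.4: A = (b + zy)y = (2.35 + 2.4×1.27)×1.27 = 6.855 m²; P = b + 2y√(1+z²) = 2.35 + 2×1.27×2.6 = 8.954 m.
Hydraulic radius R = A/P = 6.855/8.954 = 0.7656 m.
V = (1/n) R^(2/3) √S = (1/0.04) × 0.7656^(2/3) × √0.004 = 1.323 m/s. Hydraulic depth D_h = A/T = 6.855/8.446 = 0.8117 m.
Froude number Fr = V/√(g·D_h) = 1.323/√(9.81×0.8117) = 0.469, which is less than 1, so the flow is subcritical.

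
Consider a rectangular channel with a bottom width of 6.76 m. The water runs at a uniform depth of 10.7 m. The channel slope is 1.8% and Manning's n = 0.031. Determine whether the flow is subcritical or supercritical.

Flow area A = b·y = 6.76 × 10.7 = 72.33 m². Wetted perimeter P = b + 2y = 6.76 + 2×10.7 = 28.16 m.
Hydraulic radius R = A/P = 72.33/28.16 = 2.569 m.
V = (1/n) R^(2/3) √S = (1/0.031) × 2.569^(2/3) × √0.018 = 8.117 m/s. Hydraulic depth D_h = A/T = 72.33/6.76 = 10.7 m.
Froude number Fr = V/√(g·D_h) = 8.117/√(9.81×10.7) = 0.792, which is less than 1, so the flow is subcritical.

subcritical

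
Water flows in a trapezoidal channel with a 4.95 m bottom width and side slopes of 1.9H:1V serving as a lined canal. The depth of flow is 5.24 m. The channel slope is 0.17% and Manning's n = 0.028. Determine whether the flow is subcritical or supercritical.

subcritical

With bottom width b = 4.95 m and side slope z = 1.9: A = (b + zy)y = (4.95 + 1.9×5.24)×5.24 = 78.11 m²; P = b + 2y√(1+z²) = 4.95 + 2×5.24×2.147 = 27.45 m.
Hydraulic radius R = A/P = 78.11/27.45 = 2.845 m.
V = (1/n) R^(2/3) √S = (1/0.028) × 2.845^(2/3) × √0.0017 = 2.957 m/s. Hydraulic depth D_h = A/T = 78.11/24.86 = 3.142 m.
Froude number Fr = V/√(g·D_h) = 2.957/√(9.81×3.142) = 0.533, which is less than 1, so the flow is subcritical.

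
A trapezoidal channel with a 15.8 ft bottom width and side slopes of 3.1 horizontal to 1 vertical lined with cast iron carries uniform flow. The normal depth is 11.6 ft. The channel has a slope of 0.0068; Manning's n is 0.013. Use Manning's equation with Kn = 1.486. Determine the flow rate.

With bottom width b = 15.8 ft and side slope z = 3.1: A = (b + zy)y = (15.8 + 3.1×11.6)×11.6 = 600.4 ft²; P = b + 2y√(1+z²) = 15.8 + 2×11.6×3.257 = 91.37 ft.
Hydraulic radius R = A/P = 600.4/91.37 = 6.571 ft.
Manning's equation: Q = (1.486/n) A R^(2/3) S^(1/2) = (1.486/0.013) × 600.4 × 6.571^(2/3) × 0.0068^(1/2) = 19900 ft³/s.

Q = 19900 ft³/s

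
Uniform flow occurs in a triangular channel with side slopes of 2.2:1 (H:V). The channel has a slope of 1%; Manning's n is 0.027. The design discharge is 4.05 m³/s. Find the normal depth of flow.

y_n = 0.937 m

Manning's equation rearranged: A R^(2/3) = nQ / (1·√S) = 0.027 × 4.05 / (√0.01) = 1.093.
At y = 1.12 m: A R^(2/3) = 1.761 — over.
At y = 0.747 m: A R^(2/3) = 0.598 — short.
At y = 0.937 m: A R^(2/3) = 1.094 — matches.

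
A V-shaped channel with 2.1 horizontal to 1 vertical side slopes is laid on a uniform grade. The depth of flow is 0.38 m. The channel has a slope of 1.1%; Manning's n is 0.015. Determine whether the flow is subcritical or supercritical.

supercritical

For a triangular section with side slope z = 2.1: A = zy² = 2.1×0.38² = 0.3032 m²; P = 2y√(1+z²) = 2×0.38×2.326 = 1.768 m.
Hydraulic radius R = A/P = 0.3032/1.768 = 0.1715 m.
V = (1/n) R^(2/3) √S = (1/0.015) × 0.1715^(2/3) × √0.011 = 2.159 m/s. Hydraulic depth D_h = A/T = 0.3032/1.596 = 0.19 m.
Froude number Fr = V/√(g·D_h) = 2.159/√(9.81×0.19) = 1.58, which is greater than 1, so the flow is supercritical.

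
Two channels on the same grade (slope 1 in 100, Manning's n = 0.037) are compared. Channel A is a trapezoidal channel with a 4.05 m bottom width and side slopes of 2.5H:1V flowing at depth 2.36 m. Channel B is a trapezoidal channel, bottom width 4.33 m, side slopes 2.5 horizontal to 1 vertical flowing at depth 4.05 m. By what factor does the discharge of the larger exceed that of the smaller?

Channel A: With bottom width b = 4.05 m and side slope z = 2.5: A = (b + zy)y = (4.05 + 2.5×2.36)×2.36 = 23.48 m²; P = b + 2y√(1+z²) = 4.05 + 2×2.36×2.693 = 16.76 m. Hydraulic radius R = A/P = 23.48/16.76 = 1.401 m. Q_A = (1/0.037)·23.48·1.401^(2/3)·√0.01 = 79.47 m³/s.
Channel B: With bottom width b = 4.33 m and side slope z = 2.5: A = (b + zy)y = (4.33 + 2.5×4.05)×4.05 = 58.54 m²; P = b + 2y√(1+z²) = 4.33 + 2×4.05×2.693 = 26.14 m. Hydraulic radius R = A/P = 58.54/26.14 = 2.24 m. Q_B = (1/0.037)·58.54·2.24^(2/3)·√0.01 = 270.8 m³/s.
The larger discharge is 270.8 m³/s and the smaller is 79.47 m³/s; the ratio is 3.41.

3.41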